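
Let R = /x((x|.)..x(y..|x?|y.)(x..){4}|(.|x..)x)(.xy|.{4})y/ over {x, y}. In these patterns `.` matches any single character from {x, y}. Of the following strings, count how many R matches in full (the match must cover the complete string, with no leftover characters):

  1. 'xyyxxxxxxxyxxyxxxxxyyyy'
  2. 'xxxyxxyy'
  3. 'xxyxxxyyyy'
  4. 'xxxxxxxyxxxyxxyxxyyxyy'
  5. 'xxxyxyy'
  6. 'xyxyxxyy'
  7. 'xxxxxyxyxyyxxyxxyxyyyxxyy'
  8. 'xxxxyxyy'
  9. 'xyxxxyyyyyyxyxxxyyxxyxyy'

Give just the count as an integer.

8

1 → match
2 → match
3 → match
4 → match
5 → match
6 → match
7 → match
8 → match
9 → no match
Total matched: 8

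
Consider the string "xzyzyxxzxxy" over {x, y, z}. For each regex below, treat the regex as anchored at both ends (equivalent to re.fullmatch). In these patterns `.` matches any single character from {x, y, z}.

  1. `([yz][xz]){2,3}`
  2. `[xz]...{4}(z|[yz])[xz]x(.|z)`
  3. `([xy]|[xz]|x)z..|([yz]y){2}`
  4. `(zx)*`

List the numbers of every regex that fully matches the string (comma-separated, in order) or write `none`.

2

1 → no match
2 → match
3 → no match
4 → no match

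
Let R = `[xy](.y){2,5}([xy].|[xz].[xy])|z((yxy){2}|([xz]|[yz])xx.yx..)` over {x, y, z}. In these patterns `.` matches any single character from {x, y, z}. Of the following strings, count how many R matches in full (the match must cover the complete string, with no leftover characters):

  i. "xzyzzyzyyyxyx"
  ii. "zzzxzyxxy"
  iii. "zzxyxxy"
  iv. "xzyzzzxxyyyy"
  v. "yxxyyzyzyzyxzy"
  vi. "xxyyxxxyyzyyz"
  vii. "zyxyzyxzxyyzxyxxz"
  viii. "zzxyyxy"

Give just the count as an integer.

i → no match
ii → no match
iii → no match
iv → no match
v → no match
vi → no match
vii → no match
viii → no match
Total matched: 0

0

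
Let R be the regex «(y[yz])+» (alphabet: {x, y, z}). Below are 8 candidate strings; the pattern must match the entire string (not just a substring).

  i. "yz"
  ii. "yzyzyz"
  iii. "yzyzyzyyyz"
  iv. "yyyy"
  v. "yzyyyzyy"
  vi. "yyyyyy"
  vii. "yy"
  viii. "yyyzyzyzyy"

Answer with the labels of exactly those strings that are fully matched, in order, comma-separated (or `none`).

i, ii, iii, iv, v, vi, vii, viii

i → match
ii → match
iii → match
iv → match
v → match
vi → match
vii → match
viii → match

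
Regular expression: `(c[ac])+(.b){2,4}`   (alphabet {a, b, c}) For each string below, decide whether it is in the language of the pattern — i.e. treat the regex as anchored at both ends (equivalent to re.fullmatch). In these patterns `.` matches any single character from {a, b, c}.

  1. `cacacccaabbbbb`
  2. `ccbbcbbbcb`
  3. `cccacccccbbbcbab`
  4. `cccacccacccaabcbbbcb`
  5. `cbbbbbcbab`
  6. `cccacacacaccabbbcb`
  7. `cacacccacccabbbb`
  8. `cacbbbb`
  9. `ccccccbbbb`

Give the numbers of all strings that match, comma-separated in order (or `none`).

1 → match
2. `ccbbcbbbcb` → match
3 → match
4 → match
5. `cbbbbbcbab` → no match
6 → match
7 → match
8. `cacbbbb` → no match
9. `ccccccbbbb` → match

1, 2, 3, 4, 6, 7, 9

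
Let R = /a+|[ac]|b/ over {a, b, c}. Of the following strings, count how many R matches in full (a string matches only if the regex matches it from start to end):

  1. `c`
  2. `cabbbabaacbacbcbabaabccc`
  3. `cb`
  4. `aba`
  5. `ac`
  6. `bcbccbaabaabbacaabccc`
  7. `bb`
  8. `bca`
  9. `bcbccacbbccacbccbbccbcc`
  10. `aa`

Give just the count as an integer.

1 → match
2 → no match
3 → no match
4 → no match
5 → no match
6 → no match
7 → no match
8 → no match
9 → no match
10 → match
Total matched: 2

2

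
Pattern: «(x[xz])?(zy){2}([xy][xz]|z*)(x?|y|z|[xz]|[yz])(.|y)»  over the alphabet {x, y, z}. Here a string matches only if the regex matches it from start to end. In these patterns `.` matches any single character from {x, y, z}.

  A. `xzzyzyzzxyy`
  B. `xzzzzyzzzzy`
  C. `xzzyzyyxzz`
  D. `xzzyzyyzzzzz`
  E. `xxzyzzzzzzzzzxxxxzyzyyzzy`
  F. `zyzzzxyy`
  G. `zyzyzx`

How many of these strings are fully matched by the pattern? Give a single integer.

2

A → no match
B → no match
C → match
D → no match
E → no match
F → no match
G → match
Total matched: 2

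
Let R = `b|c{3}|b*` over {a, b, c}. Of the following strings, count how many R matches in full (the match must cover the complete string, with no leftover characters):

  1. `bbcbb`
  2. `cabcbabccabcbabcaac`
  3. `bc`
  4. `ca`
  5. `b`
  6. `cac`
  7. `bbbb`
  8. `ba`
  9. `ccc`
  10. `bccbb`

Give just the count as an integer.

1 → no match
2 → no match
3 → no match
4 → no match
5 → match
6 → no match
7 → match
8 → no match
9 → match
10 → no match
Total matched: 3

3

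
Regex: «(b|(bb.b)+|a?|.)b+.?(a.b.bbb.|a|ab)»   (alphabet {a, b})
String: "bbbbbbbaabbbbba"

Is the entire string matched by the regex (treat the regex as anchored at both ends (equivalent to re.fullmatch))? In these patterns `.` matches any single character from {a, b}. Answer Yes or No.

Yes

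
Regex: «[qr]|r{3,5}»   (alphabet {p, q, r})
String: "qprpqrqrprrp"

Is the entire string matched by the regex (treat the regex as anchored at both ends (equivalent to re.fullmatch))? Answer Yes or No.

No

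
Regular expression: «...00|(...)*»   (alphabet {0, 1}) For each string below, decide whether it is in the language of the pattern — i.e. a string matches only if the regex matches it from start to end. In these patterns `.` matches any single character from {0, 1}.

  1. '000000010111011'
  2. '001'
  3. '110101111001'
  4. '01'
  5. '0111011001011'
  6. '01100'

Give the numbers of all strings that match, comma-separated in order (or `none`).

1, 2, 3, 6

1 → match
2 → match
3 → match
4 → no match
5 → no match
6 → match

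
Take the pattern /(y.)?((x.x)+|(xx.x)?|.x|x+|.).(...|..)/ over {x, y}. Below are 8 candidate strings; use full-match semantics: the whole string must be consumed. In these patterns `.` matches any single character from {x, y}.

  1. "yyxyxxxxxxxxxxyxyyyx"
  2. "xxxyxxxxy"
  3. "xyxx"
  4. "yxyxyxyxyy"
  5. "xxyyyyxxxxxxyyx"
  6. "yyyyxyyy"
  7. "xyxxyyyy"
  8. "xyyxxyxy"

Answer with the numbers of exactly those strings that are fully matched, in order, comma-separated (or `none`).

3

1 → no match
2. "xxxyxxxxy" → no match
3. "xyxx" → match
4. "yxyxyxyxyy" → no match
5 → no match
6. "yyyyxyyy" → no match
7. "xyxxyyyy" → no match
8. "xyyxxyxy" → no match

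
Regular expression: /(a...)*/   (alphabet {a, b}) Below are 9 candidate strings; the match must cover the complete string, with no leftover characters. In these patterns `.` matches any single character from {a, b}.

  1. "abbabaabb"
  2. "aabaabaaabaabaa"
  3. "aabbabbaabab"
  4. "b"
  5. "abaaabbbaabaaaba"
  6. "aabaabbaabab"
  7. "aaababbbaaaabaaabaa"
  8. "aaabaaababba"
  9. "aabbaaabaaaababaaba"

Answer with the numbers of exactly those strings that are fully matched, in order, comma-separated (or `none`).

3, 5, 6, 8

1 → no match
2 → no match
3 → match
4 → no match
5 → match
6 → match
7 → no match
8 → match
9 → no match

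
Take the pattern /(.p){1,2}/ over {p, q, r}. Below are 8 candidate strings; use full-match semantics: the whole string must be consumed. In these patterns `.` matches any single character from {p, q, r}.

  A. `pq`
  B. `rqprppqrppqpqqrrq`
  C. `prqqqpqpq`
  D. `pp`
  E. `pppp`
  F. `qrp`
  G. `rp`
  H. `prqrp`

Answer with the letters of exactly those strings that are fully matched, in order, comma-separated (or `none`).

A → no match — must end with `p`
B → no match — must end with `p`
C → no match — must end with `p`
D → match
E → match
F → no match
G → match
H → no match

D, E, G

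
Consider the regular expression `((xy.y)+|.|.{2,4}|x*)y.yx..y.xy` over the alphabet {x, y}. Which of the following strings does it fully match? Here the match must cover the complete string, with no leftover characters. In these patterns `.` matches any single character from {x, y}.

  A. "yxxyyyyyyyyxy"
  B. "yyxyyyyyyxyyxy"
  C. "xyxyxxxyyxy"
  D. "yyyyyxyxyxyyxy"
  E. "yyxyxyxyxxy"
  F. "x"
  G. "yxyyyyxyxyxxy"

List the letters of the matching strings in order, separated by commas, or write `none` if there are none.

A → no match
B → no match
C → match
D → match
E → match
F → no match — must end with "xy"
G → match

C, D, E, G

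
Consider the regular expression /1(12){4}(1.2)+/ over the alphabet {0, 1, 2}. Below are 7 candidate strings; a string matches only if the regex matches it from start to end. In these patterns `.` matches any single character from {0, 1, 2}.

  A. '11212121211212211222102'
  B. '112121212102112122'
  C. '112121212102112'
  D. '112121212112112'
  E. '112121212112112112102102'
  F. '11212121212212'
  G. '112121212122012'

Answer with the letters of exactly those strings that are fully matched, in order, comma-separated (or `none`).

B, C, D, E

A → no match
B → match
C → match
D → match
E → match
F → no match
G → no match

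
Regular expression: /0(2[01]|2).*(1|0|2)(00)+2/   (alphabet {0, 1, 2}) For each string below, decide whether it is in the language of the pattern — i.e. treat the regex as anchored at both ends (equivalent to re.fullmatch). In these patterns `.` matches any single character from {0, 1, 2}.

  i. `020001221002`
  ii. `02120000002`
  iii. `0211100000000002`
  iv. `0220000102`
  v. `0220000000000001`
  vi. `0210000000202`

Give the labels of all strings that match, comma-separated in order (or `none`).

i → match
ii → match
iii → match
iv → no match — must end with `002`
v → no match — must end with `002`
vi → no match — must end with `002`

i, ii, iii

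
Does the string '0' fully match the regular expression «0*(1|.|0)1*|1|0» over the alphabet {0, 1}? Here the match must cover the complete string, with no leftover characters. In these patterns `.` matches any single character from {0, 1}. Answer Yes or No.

Yes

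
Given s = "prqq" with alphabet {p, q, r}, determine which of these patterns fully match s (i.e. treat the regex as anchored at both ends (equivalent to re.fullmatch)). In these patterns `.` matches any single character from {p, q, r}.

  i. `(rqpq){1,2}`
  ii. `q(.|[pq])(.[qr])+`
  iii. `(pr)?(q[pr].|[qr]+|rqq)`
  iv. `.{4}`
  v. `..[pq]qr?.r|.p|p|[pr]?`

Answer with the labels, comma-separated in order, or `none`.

iii, iv

i → no match — must start with "rqpq"
ii → no match — must start with "q"
iii → match
iv → match
v → no match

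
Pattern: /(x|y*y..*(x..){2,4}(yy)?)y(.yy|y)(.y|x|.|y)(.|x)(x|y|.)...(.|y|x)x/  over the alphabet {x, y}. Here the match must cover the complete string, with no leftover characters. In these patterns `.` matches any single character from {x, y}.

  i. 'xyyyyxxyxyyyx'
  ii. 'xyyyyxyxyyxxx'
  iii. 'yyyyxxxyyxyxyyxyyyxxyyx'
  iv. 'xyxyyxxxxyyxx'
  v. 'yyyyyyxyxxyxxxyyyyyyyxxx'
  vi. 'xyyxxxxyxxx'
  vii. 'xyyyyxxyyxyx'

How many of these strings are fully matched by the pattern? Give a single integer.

7

i → match
ii → match
iii → match
iv → match
v → match
vi. 'xyyxxxxyxxx' → match
vii. 'xyyyyxxyyxyx' → match
Total matched: 7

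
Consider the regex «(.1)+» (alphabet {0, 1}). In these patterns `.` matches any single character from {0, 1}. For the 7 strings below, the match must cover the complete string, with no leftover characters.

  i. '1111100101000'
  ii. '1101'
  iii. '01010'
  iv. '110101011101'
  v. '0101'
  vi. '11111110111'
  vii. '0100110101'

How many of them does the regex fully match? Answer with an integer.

3

i → no match — must end with '1'
ii → match
iii → no match — must end with '1'
iv → match
v → match
vi → no match
vii → no match
Total matched: 3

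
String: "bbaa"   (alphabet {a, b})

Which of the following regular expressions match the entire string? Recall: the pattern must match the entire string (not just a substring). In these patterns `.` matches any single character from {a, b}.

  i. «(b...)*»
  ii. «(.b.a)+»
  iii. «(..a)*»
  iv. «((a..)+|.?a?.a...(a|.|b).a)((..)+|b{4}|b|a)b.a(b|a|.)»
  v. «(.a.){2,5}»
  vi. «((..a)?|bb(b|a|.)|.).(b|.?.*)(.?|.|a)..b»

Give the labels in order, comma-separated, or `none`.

i, ii

i → match
ii → match
iii → no match
iv → no match
v → no match
vi → no match — must end with "b"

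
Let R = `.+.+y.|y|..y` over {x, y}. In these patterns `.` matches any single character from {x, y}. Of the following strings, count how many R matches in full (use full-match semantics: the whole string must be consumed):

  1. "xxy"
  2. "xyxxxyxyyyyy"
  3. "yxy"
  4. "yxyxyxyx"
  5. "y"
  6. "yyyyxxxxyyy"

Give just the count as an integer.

6

1. "xxy" → match
2. "xyxxxyxyyyyy" → match
3. "yxy" → match
4. "yxyxyxyx" → match
5. "y" → match
6. "yyyyxxxxyyy" → match
Total matched: 6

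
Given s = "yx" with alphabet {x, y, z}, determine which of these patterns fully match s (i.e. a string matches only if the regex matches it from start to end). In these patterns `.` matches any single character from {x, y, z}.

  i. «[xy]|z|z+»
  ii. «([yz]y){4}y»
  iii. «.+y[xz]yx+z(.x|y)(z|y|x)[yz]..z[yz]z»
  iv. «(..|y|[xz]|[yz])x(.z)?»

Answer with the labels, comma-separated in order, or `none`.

i → no match
ii → no match — must end with "yy"
iii → no match — must end with "z"
iv → match

iv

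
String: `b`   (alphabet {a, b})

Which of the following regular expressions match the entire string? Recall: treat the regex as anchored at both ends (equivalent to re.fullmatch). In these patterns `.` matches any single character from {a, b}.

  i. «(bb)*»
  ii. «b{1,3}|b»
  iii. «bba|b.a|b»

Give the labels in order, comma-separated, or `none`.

ii, iii

i → no match
ii → match
iii → match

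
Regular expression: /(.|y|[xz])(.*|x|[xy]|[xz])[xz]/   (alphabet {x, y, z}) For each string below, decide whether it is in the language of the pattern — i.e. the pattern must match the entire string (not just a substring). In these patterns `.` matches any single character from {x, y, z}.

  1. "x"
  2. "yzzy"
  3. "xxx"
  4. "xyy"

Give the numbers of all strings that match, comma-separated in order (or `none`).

3

1 → no match
2 → no match
3 → match
4 → no match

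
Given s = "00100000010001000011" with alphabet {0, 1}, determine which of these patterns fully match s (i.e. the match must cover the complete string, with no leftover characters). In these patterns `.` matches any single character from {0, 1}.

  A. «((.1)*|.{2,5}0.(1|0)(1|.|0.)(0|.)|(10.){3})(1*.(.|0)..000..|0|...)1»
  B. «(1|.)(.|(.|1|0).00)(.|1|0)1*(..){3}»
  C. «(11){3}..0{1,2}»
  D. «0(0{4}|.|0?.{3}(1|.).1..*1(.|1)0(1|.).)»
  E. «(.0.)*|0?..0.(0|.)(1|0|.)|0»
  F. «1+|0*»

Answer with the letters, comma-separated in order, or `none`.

A → match
B → no match
C → no match — must start with "11"
D → no match
E → no match
F → no match

A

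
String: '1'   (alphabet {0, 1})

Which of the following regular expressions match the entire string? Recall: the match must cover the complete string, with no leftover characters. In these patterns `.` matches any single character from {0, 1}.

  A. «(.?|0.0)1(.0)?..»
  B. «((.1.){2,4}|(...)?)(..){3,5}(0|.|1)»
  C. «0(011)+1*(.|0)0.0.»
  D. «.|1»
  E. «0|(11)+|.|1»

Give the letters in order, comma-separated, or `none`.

D, E

A → no match
B → no match
C → no match — must start with '0011'
D → match
E → match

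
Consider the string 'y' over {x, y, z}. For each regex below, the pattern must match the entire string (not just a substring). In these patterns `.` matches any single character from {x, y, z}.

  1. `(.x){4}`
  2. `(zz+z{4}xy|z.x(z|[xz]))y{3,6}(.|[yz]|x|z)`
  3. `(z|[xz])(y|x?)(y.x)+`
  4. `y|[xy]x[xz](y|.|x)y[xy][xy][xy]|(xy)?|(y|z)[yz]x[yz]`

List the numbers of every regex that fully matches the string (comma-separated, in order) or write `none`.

4

1 → no match — must end with 'x'
2 → no match
3 → no match — must end with 'x'
4 → match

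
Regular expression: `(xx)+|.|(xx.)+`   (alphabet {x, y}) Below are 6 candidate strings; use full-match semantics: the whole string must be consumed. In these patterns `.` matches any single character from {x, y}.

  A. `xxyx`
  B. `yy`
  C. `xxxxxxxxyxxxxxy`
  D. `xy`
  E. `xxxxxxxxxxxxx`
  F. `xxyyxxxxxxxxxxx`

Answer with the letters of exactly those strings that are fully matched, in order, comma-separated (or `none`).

C

A → no match
B → no match
C → match
D → no match
E → no match
F → no match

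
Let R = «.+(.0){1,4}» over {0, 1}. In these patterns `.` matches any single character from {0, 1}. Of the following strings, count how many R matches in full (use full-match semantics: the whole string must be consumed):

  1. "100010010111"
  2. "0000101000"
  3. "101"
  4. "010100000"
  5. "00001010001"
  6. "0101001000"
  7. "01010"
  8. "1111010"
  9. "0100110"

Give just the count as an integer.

1 → no match — must end with "0"
2 → match
3 → no match — must end with "0"
4 → match
5 → no match — must end with "0"
6 → match
7 → match
8 → match
9 → match
Total matched: 6

6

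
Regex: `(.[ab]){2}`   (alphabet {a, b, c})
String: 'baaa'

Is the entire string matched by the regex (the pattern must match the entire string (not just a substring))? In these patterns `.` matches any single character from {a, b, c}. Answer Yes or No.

Yes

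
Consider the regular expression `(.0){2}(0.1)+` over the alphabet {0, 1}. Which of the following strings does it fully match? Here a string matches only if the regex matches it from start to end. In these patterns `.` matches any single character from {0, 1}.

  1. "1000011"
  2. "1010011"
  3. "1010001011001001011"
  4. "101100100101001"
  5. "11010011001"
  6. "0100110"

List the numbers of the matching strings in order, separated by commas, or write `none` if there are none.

1 → match
2 → match
3 → match
4 → no match
5 → no match
6 → no match — must end with "1"

1, 2, 3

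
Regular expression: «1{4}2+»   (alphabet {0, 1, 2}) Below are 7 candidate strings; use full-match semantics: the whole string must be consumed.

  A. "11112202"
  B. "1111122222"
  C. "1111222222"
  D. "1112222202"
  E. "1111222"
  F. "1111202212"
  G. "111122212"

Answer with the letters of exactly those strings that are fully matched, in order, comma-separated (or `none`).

C, E

A → no match
B → no match
C → match
D → no match
E → match
F → no match
G → no match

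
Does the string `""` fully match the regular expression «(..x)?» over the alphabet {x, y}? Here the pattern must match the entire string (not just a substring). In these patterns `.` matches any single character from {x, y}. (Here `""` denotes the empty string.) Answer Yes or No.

Yes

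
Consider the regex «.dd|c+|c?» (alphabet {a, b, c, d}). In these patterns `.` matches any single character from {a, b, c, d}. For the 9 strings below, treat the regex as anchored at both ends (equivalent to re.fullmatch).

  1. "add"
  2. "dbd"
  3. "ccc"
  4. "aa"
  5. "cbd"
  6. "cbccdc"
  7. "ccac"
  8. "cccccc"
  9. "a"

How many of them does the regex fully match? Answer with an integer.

1. "add" → match
2. "dbd" → no match
3. "ccc" → match
4. "aa" → no match
5. "cbd" → no match
6. "cbccdc" → no match
7. "ccac" → no match
8. "cccccc" → match
9. "a" → no match
Total matched: 3

3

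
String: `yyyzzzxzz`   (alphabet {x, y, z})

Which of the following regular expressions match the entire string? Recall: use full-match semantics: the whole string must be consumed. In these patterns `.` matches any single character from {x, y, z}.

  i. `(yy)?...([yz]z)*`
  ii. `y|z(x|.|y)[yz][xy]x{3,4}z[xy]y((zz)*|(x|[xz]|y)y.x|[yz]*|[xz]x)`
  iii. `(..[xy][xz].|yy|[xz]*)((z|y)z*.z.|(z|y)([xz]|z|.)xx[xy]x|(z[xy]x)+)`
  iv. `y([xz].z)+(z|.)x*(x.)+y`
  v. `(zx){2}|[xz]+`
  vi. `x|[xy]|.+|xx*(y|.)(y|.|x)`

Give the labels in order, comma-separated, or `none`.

iii, vi

i → no match
ii → no match
iii → match
iv → no match — must end with `y`
v → no match
vi → match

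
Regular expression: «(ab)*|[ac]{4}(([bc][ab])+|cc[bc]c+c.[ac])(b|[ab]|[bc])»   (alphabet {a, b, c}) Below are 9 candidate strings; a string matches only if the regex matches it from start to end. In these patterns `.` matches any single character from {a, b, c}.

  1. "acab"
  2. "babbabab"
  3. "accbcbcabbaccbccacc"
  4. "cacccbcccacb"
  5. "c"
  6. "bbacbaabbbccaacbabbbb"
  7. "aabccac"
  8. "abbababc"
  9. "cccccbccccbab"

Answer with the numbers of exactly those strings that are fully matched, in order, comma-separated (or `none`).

1. "acab" → no match
2. "babbabab" → no match
3 → no match
4. "cacccbcccacb" → no match
5. "c" → no match
6 → no match
7. "aabccac" → no match
8. "abbababc" → no match
9 → no match

none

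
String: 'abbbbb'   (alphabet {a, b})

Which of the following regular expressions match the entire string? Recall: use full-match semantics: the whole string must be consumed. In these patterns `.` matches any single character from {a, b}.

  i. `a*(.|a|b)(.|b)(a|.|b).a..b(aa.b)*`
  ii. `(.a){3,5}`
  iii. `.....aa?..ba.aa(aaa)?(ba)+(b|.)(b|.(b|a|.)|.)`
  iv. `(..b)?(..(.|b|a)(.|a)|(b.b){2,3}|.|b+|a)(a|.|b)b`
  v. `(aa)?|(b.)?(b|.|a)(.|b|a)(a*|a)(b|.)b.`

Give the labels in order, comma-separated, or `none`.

i → no match
ii → no match — must end with 'a'
iii → no match
iv → match
v → no match

iv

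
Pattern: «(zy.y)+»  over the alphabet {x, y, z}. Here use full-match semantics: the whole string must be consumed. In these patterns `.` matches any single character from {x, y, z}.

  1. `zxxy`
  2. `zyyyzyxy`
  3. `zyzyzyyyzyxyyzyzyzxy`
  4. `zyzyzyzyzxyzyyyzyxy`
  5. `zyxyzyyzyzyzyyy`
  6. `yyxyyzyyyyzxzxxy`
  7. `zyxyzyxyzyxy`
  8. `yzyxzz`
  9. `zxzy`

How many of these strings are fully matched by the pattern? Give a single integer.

1. `zxxy` → no match — must start with `zy`
2. `zyyyzyxy` → match
3 → no match
4 → no match
5 → no match
6 → no match — must start with `zy`
7. `zyxyzyxyzyxy` → match
8. `yzyxzz` → no match — must start with `zy`
9. `zxzy` → no match — must start with `zy`
Total matched: 2

2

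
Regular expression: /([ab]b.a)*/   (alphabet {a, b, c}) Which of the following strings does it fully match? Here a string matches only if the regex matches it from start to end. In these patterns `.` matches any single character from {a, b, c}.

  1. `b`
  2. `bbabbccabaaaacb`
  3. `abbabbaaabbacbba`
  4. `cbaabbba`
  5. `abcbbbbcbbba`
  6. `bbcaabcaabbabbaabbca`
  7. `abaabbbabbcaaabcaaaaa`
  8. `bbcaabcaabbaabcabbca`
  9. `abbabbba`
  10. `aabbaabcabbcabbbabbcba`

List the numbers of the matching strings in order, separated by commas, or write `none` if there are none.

6, 8, 9

1 → no match
2 → no match
3 → no match
4 → no match
5 → no match
6 → match
7 → no match
8 → match
9 → match
10 → no match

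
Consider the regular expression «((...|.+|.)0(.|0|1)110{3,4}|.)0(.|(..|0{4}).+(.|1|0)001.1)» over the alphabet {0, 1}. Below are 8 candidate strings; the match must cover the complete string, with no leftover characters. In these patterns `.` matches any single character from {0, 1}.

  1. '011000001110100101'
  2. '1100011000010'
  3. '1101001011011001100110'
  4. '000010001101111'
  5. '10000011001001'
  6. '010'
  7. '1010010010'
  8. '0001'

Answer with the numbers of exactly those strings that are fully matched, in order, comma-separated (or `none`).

1 → no match
2 → no match
3 → no match
4 → no match
5 → no match
6 → no match
7 → no match
8 → no match

none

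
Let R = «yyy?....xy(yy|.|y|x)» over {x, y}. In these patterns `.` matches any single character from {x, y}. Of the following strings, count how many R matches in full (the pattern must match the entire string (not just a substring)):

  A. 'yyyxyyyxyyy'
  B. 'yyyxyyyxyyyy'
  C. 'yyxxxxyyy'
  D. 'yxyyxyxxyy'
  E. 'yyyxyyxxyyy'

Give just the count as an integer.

A. 'yyyxyyyxyyy' → match
B. 'yyyxyyyxyyyy' → no match
C. 'yyxxxxyyy' → no match
D. 'yxyyxyxxyy' → no match — must start with 'yy'
E. 'yyyxyyxxyyy' → match
Total matched: 2

2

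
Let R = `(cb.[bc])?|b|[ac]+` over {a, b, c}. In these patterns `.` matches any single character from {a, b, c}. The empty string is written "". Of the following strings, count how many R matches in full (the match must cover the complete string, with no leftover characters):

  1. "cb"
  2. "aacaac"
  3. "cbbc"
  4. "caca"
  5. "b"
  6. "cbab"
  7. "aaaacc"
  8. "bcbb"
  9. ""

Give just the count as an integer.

7

1. "cb" → no match
2. "aacaac" → match
3. "cbbc" → match
4. "caca" → match
5. "b" → match
6. "cbab" → match
7. "aaaacc" → match
8. "bcbb" → no match
9. "" → match
Total matched: 7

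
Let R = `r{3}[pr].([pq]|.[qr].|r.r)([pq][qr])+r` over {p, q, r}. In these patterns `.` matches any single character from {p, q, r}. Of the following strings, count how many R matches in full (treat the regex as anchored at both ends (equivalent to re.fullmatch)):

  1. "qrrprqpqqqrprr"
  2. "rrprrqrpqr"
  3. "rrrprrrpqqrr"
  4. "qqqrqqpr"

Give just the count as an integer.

0

1 → no match — must start with "r"
2 → no match
3 → no match
4 → no match — must start with "r"
Total matched: 0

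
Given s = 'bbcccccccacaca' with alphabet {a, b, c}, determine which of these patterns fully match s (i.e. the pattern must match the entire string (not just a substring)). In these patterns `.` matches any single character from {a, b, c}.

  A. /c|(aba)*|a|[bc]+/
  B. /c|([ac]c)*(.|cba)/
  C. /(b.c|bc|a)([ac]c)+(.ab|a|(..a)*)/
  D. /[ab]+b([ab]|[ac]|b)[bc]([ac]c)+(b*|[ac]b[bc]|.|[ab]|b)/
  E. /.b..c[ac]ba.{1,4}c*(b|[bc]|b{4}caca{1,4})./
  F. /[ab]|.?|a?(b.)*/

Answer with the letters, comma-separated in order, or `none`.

C

A → no match
B → no match
C → match
D → no match
E → no match
F → no match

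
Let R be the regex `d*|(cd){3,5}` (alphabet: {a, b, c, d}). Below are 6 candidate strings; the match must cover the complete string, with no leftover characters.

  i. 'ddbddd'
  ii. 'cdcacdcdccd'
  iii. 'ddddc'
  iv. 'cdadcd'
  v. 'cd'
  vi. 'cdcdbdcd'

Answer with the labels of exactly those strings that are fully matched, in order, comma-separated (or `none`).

i → no match
ii → no match
iii → no match
iv → no match
v → no match
vi → no match

none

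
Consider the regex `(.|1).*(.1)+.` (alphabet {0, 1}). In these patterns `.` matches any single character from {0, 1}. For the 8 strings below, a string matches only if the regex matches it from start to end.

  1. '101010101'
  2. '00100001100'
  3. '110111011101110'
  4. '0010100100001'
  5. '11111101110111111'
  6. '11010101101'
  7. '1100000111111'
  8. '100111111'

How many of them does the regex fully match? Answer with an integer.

1. '101010101' → no match
2. '00100001100' → no match
3 → match
4 → no match
5 → match
6. '11010101101' → no match
7 → match
8. '100111111' → match
Total matched: 4

4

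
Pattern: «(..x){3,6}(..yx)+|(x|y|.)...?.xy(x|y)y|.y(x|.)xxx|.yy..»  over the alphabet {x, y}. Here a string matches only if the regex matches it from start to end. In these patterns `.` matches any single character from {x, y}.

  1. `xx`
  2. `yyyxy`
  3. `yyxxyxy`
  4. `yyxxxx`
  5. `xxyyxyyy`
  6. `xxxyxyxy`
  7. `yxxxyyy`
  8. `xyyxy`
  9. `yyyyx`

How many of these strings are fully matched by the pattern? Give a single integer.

1 → no match
2 → match
3 → no match
4 → match
5 → match
6 → match
7 → no match
8 → match
9 → match
Total matched: 6

6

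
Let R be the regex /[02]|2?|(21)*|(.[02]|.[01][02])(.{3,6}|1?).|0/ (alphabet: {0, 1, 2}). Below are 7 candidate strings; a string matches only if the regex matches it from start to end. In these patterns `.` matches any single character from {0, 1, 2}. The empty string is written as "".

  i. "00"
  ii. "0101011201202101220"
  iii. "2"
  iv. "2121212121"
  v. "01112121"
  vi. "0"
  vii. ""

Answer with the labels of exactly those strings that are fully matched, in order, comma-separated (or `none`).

i → no match
ii → no match
iii → match
iv → match
v → no match
vi → match
vii → match

iii, iv, vi, vii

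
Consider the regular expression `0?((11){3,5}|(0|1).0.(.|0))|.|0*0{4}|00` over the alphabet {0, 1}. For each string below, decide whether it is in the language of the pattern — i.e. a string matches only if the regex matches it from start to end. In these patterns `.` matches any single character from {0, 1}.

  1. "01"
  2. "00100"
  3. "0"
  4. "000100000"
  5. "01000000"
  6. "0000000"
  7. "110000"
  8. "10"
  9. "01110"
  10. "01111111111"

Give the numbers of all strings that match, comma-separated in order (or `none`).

3, 6, 10

1 → no match
2 → no match
3 → match
4 → no match
5 → no match
6 → match
7 → no match
8 → no match
9 → no match
10 → match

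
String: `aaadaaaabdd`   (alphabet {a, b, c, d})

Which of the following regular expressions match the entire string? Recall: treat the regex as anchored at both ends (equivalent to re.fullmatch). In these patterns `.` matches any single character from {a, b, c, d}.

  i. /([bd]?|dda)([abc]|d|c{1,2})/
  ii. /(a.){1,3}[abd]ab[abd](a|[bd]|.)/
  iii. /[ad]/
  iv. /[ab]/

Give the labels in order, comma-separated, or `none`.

ii

i → no match
ii → match
iii → no match
iv → no match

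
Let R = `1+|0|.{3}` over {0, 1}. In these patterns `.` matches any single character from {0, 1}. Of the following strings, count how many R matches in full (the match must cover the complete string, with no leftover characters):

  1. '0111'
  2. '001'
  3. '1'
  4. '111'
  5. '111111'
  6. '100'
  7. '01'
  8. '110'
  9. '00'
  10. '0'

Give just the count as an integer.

1 → no match
2 → match
3 → match
4 → match
5 → match
6 → match
7 → no match
8 → match
9 → no match
10 → match
Total matched: 7

7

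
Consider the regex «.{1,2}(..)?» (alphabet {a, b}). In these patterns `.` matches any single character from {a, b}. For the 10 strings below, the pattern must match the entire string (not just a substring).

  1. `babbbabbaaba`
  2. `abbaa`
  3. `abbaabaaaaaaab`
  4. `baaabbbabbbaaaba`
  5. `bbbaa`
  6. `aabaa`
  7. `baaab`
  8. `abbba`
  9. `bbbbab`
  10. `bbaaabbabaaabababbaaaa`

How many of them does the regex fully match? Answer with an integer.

1 → no match
2 → no match
3 → no match
4 → no match
5 → no match
6 → no match
7 → no match
8 → no match
9 → no match
10 → no match
Total matched: 0

0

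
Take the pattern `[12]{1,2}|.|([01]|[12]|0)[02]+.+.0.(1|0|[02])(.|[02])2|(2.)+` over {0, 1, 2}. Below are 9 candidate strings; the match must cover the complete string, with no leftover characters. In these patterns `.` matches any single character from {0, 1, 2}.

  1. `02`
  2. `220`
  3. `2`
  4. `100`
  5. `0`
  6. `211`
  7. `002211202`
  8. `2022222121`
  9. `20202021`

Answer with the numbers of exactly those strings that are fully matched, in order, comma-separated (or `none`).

1 → no match
2 → no match
3 → match
4 → no match
5 → match
6 → no match
7 → no match
8 → match
9 → match

3, 5, 8, 9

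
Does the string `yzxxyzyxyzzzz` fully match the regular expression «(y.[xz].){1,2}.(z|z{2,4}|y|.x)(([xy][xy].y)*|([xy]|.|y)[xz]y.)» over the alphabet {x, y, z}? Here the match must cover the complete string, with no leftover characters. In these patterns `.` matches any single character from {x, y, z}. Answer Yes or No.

No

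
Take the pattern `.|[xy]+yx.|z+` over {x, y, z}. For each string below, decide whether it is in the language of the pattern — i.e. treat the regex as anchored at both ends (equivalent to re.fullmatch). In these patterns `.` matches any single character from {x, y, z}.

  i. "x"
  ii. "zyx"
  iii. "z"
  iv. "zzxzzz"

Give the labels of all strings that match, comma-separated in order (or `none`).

i → match
ii → no match
iii → match
iv → no match

i, iii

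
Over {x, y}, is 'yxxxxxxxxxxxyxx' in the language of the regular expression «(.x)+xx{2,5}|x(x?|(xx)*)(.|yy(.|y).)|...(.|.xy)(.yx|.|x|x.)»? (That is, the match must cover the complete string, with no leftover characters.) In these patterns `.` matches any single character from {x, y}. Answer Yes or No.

No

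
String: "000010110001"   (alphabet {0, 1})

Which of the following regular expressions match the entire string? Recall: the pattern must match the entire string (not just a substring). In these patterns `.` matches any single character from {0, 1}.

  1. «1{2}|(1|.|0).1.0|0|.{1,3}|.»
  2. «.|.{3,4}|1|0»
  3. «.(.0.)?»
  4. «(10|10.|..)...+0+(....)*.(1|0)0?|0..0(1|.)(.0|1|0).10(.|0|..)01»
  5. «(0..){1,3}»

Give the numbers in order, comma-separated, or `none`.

4

1 → no match
2 → no match
3 → no match
4 → match
5 → no match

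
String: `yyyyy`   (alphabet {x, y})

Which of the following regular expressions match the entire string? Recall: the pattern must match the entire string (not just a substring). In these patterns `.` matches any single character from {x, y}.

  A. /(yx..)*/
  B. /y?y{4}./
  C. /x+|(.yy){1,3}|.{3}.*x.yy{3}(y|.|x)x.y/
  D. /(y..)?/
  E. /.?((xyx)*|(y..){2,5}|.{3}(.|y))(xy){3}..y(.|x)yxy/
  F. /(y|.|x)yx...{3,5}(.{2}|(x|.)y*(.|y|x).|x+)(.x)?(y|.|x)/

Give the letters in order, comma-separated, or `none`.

B

A → no match
B → match
C → no match
D → no match
E → no match — must end with `yxy`
F → no match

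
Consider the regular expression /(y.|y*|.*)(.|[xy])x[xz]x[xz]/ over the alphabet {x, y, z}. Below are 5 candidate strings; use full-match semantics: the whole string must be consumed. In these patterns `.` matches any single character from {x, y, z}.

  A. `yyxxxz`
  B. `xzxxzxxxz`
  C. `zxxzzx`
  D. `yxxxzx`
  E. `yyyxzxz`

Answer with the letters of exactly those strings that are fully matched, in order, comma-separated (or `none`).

A. `yyxxxz` → match
B. `xzxxzxxxz` → match
C. `zxxzzx` → no match
D. `yxxxzx` → no match
E. `yyyxzxz` → match

A, B, E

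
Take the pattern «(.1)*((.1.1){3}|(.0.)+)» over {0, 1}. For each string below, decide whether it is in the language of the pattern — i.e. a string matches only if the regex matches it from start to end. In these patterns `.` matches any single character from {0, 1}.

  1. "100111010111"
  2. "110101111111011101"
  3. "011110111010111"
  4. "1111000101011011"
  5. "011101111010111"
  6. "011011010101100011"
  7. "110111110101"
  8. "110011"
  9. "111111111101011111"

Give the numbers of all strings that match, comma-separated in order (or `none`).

2, 7, 9

1. "100111010111" → no match
2 → match
3 → no match
4 → no match
5 → no match
6 → no match
7. "110111110101" → match
8. "110011" → no match
9 → match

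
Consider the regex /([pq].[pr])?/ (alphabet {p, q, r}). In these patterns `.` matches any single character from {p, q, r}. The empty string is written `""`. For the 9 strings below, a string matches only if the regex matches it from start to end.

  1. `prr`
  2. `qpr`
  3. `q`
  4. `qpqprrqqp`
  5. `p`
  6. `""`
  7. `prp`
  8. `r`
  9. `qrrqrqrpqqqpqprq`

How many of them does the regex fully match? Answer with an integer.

1 → match
2 → match
3 → no match
4 → no match
5 → no match
6 → match
7 → match
8 → no match
9 → no match
Total matched: 4

4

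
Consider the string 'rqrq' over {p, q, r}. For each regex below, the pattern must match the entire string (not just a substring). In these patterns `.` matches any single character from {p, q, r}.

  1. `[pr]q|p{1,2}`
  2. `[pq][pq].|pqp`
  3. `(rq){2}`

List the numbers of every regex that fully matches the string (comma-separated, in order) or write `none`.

1 → no match
2 → no match
3 → match

3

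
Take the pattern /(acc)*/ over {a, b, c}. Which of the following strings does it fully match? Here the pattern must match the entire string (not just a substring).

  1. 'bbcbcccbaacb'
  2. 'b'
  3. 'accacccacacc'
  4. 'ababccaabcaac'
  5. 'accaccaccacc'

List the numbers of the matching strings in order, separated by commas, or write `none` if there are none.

5

1. 'bbcbcccbaacb' → no match
2. 'b' → no match
3. 'accacccacacc' → no match
4 → no match
5. 'accaccaccacc' → match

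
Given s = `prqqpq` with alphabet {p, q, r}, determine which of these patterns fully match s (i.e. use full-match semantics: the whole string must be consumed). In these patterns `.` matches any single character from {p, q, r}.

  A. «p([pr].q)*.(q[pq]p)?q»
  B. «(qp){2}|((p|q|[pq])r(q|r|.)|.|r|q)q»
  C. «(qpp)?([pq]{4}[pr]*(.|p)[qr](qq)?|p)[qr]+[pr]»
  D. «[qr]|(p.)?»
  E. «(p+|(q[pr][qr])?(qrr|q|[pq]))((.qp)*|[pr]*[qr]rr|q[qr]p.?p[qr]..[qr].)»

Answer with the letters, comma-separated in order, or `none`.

A → match
B → no match
C → no match
D → no match
E → no match

A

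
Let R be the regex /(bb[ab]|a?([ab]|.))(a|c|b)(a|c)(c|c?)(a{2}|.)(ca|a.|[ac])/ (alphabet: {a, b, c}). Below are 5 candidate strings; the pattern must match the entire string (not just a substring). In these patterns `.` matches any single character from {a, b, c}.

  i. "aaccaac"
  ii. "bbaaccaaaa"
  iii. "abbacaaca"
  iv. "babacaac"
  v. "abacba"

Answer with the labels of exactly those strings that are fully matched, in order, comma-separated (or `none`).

i → match
ii → match
iii → match
iv → no match
v → match

i, ii, iii, v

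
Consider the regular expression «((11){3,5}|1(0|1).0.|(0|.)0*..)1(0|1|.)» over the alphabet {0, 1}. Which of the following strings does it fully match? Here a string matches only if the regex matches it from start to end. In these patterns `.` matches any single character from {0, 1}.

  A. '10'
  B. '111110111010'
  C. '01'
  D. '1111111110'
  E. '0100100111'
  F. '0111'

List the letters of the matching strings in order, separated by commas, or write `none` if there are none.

D

A → no match
B → no match
C → no match
D → match
E → no match
F → no match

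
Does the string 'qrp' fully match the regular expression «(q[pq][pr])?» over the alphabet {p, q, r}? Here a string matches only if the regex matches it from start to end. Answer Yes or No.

No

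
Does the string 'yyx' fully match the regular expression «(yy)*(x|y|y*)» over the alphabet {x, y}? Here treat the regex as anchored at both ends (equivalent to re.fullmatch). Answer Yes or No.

Yes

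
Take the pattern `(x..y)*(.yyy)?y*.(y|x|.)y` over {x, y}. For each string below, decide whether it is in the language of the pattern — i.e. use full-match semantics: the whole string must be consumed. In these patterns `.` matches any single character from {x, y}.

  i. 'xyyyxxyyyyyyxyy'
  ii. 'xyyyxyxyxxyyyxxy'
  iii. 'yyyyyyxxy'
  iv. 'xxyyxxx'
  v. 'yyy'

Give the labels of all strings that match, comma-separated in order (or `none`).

i, ii, iii, v

i → match
ii → match
iii → match
iv → no match — must end with 'y'
v → match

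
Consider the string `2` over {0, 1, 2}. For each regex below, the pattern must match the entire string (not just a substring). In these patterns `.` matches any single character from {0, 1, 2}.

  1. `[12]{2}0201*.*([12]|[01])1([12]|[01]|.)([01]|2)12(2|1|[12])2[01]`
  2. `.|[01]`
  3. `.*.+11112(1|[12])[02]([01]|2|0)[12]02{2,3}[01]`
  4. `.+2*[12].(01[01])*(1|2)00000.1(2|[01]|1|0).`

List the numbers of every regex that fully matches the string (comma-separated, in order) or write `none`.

2

1 → no match
2 → match
3 → no match
4 → no match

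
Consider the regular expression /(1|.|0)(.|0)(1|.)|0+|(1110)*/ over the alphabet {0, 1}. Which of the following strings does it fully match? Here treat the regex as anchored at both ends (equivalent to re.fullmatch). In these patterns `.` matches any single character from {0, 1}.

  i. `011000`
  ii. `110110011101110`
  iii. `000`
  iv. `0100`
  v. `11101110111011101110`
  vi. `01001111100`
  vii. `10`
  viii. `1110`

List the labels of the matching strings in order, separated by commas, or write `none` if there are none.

i → no match
ii → no match
iii → match
iv → no match
v → match
vi → no match
vii → no match
viii → match

iii, v, viii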